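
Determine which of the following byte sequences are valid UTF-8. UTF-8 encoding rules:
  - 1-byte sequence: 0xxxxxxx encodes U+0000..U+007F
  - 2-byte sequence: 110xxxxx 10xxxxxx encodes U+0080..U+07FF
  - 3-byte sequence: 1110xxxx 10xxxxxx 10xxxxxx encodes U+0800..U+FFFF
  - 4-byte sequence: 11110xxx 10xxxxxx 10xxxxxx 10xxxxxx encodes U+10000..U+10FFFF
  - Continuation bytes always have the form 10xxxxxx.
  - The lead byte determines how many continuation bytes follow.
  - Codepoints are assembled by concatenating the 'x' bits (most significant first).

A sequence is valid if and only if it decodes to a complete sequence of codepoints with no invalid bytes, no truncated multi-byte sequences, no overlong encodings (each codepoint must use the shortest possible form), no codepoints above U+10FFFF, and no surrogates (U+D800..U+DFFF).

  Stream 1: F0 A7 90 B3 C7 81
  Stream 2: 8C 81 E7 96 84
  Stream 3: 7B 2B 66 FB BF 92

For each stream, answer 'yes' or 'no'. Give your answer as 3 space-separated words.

Stream 1: decodes cleanly. VALID
Stream 2: error at byte offset 0. INVALID
Stream 3: error at byte offset 3. INVALID

Answer: yes no no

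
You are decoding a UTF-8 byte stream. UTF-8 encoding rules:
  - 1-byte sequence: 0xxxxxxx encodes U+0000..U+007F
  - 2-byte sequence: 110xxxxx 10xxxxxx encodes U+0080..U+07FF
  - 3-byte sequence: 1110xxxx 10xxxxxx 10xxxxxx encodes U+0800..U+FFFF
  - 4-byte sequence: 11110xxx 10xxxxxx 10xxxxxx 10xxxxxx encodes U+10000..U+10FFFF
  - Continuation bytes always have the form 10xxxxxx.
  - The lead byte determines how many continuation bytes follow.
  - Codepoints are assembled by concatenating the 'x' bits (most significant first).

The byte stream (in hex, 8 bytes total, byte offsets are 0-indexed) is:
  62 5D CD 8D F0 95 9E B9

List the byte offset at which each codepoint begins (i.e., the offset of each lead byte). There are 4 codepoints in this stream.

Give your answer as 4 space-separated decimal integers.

Answer: 0 1 2 4

Derivation:
Byte[0]=62: 1-byte ASCII. cp=U+0062
Byte[1]=5D: 1-byte ASCII. cp=U+005D
Byte[2]=CD: 2-byte lead, need 1 cont bytes. acc=0xD
Byte[3]=8D: continuation. acc=(acc<<6)|0x0D=0x34D
Completed: cp=U+034D (starts at byte 2)
Byte[4]=F0: 4-byte lead, need 3 cont bytes. acc=0x0
Byte[5]=95: continuation. acc=(acc<<6)|0x15=0x15
Byte[6]=9E: continuation. acc=(acc<<6)|0x1E=0x55E
Byte[7]=B9: continuation. acc=(acc<<6)|0x39=0x157B9
Completed: cp=U+157B9 (starts at byte 4)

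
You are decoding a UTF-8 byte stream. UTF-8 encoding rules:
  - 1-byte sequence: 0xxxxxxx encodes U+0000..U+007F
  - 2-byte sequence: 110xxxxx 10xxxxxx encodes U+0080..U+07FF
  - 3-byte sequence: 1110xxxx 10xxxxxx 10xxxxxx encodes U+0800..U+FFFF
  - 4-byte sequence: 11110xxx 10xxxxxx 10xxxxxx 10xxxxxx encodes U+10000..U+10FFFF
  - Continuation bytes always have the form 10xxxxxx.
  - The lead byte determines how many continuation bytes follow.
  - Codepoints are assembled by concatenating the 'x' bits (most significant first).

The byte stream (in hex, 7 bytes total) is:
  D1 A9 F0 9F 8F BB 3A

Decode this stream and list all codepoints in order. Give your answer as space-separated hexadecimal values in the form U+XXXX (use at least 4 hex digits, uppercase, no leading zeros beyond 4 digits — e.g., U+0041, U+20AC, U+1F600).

Byte[0]=D1: 2-byte lead, need 1 cont bytes. acc=0x11
Byte[1]=A9: continuation. acc=(acc<<6)|0x29=0x469
Completed: cp=U+0469 (starts at byte 0)
Byte[2]=F0: 4-byte lead, need 3 cont bytes. acc=0x0
Byte[3]=9F: continuation. acc=(acc<<6)|0x1F=0x1F
Byte[4]=8F: continuation. acc=(acc<<6)|0x0F=0x7CF
Byte[5]=BB: continuation. acc=(acc<<6)|0x3B=0x1F3FB
Completed: cp=U+1F3FB (starts at byte 2)
Byte[6]=3A: 1-byte ASCII. cp=U+003A

Answer: U+0469 U+1F3FB U+003A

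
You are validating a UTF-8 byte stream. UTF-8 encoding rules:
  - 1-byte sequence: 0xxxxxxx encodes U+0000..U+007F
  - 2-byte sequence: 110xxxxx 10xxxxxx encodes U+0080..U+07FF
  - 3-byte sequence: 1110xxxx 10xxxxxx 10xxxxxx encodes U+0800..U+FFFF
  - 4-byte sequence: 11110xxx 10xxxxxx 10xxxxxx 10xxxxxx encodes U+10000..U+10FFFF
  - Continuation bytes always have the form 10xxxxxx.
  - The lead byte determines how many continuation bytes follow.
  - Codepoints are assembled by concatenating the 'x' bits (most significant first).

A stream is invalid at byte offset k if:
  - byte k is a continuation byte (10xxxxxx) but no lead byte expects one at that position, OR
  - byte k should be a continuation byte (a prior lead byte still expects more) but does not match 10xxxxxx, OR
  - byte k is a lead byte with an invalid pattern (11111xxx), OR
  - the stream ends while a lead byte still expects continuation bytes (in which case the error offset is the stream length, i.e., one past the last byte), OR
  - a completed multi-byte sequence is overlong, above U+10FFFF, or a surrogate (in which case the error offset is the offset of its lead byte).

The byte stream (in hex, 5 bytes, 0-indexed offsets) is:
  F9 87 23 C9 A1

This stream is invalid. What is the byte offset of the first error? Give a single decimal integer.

Answer: 0

Derivation:
Byte[0]=F9: INVALID lead byte (not 0xxx/110x/1110/11110)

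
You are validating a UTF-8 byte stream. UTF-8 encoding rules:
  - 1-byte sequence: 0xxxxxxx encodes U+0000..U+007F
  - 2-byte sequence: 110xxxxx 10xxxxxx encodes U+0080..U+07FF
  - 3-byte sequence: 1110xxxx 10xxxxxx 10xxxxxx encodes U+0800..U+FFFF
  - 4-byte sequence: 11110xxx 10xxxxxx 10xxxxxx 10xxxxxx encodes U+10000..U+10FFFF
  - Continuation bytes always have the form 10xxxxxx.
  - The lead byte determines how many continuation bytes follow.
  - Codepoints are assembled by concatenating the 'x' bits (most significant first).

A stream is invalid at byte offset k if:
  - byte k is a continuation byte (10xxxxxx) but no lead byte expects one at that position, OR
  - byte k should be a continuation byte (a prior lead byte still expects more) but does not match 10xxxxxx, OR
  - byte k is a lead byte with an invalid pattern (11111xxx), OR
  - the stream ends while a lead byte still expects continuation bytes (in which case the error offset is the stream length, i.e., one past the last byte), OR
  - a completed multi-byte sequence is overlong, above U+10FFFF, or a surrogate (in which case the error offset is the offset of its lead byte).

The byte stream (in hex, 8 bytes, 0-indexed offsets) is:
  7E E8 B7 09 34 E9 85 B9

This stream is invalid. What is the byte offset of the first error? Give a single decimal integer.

Byte[0]=7E: 1-byte ASCII. cp=U+007E
Byte[1]=E8: 3-byte lead, need 2 cont bytes. acc=0x8
Byte[2]=B7: continuation. acc=(acc<<6)|0x37=0x237
Byte[3]=09: expected 10xxxxxx continuation. INVALID

Answer: 3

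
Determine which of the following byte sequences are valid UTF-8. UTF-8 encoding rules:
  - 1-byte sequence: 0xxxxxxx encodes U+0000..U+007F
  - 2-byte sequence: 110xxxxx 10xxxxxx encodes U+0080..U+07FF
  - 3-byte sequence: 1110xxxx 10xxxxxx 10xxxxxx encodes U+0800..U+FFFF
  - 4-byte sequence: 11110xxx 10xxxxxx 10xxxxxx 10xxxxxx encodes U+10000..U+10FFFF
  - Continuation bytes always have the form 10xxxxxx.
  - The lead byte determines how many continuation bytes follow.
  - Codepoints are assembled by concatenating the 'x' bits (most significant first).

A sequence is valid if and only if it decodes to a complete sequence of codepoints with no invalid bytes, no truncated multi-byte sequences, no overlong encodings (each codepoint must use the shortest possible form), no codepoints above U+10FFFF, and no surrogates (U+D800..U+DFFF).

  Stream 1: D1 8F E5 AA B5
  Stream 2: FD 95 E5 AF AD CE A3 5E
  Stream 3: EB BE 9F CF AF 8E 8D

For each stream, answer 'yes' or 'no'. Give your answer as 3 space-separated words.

Answer: yes no no

Derivation:
Stream 1: decodes cleanly. VALID
Stream 2: error at byte offset 0. INVALID
Stream 3: error at byte offset 5. INVALID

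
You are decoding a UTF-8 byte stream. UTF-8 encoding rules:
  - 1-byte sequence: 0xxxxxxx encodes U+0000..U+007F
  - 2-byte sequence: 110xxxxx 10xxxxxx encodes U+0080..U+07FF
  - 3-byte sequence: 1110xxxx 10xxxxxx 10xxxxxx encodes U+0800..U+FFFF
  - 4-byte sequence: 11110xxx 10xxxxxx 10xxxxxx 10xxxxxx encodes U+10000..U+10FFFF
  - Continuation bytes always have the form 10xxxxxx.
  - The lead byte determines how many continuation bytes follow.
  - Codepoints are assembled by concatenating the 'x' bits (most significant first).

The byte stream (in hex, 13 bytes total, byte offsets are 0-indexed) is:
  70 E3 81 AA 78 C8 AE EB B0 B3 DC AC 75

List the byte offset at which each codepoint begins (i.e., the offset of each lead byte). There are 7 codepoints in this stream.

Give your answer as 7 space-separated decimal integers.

Byte[0]=70: 1-byte ASCII. cp=U+0070
Byte[1]=E3: 3-byte lead, need 2 cont bytes. acc=0x3
Byte[2]=81: continuation. acc=(acc<<6)|0x01=0xC1
Byte[3]=AA: continuation. acc=(acc<<6)|0x2A=0x306A
Completed: cp=U+306A (starts at byte 1)
Byte[4]=78: 1-byte ASCII. cp=U+0078
Byte[5]=C8: 2-byte lead, need 1 cont bytes. acc=0x8
Byte[6]=AE: continuation. acc=(acc<<6)|0x2E=0x22E
Completed: cp=U+022E (starts at byte 5)
Byte[7]=EB: 3-byte lead, need 2 cont bytes. acc=0xB
Byte[8]=B0: continuation. acc=(acc<<6)|0x30=0x2F0
Byte[9]=B3: continuation. acc=(acc<<6)|0x33=0xBC33
Completed: cp=U+BC33 (starts at byte 7)
Byte[10]=DC: 2-byte lead, need 1 cont bytes. acc=0x1C
Byte[11]=AC: continuation. acc=(acc<<6)|0x2C=0x72C
Completed: cp=U+072C (starts at byte 10)
Byte[12]=75: 1-byte ASCII. cp=U+0075

Answer: 0 1 4 5 7 10 12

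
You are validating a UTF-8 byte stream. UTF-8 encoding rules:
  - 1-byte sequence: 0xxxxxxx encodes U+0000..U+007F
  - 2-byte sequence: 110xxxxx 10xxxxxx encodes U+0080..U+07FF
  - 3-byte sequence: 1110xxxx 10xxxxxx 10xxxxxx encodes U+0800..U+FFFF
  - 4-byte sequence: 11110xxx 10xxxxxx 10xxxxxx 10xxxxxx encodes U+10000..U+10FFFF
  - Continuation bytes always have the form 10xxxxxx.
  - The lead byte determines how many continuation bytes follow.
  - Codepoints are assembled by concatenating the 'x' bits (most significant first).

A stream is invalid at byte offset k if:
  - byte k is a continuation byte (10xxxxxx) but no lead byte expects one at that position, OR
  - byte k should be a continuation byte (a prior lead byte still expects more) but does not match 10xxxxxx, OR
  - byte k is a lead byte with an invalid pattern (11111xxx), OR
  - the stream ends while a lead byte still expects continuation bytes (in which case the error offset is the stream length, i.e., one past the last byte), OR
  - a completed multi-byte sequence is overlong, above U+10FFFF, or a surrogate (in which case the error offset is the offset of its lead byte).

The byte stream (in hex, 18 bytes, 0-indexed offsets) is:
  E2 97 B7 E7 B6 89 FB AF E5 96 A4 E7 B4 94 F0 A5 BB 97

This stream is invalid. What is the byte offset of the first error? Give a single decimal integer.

Byte[0]=E2: 3-byte lead, need 2 cont bytes. acc=0x2
Byte[1]=97: continuation. acc=(acc<<6)|0x17=0x97
Byte[2]=B7: continuation. acc=(acc<<6)|0x37=0x25F7
Completed: cp=U+25F7 (starts at byte 0)
Byte[3]=E7: 3-byte lead, need 2 cont bytes. acc=0x7
Byte[4]=B6: continuation. acc=(acc<<6)|0x36=0x1F6
Byte[5]=89: continuation. acc=(acc<<6)|0x09=0x7D89
Completed: cp=U+7D89 (starts at byte 3)
Byte[6]=FB: INVALID lead byte (not 0xxx/110x/1110/11110)

Answer: 6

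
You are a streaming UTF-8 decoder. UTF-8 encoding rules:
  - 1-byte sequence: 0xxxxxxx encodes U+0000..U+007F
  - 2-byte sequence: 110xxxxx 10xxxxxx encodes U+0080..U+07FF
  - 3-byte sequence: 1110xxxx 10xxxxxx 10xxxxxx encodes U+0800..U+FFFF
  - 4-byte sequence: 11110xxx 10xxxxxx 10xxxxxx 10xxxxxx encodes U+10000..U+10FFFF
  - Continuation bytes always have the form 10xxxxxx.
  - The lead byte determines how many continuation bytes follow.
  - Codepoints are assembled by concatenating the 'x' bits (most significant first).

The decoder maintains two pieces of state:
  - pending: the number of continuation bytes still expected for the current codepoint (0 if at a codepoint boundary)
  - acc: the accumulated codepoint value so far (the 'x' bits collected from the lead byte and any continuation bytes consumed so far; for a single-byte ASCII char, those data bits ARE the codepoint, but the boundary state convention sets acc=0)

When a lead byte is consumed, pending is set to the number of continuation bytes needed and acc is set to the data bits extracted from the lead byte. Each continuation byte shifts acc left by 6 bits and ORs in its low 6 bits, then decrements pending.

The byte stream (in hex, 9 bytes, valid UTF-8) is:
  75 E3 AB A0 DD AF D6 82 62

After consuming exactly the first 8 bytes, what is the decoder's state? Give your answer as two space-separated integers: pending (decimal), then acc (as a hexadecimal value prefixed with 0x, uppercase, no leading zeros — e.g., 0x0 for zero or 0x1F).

Answer: 0 0x582

Derivation:
Byte[0]=75: 1-byte. pending=0, acc=0x0
Byte[1]=E3: 3-byte lead. pending=2, acc=0x3
Byte[2]=AB: continuation. acc=(acc<<6)|0x2B=0xEB, pending=1
Byte[3]=A0: continuation. acc=(acc<<6)|0x20=0x3AE0, pending=0
Byte[4]=DD: 2-byte lead. pending=1, acc=0x1D
Byte[5]=AF: continuation. acc=(acc<<6)|0x2F=0x76F, pending=0
Byte[6]=D6: 2-byte lead. pending=1, acc=0x16
Byte[7]=82: continuation. acc=(acc<<6)|0x02=0x582, pending=0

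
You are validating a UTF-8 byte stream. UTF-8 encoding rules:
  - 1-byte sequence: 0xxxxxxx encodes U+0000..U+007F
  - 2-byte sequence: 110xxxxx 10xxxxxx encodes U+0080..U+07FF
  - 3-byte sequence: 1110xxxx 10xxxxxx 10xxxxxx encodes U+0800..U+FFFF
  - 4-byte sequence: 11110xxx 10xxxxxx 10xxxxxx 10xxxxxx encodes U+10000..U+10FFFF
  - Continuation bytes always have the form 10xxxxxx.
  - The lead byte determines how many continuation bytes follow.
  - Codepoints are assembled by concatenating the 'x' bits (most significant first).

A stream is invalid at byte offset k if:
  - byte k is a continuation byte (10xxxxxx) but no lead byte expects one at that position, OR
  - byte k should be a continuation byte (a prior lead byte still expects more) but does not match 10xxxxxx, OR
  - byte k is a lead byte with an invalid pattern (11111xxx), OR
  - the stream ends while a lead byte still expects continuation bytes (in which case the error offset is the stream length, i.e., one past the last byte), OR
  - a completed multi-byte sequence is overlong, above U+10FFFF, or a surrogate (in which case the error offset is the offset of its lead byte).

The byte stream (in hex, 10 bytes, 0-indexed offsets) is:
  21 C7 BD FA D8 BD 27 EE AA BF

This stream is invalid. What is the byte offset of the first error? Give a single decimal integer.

Byte[0]=21: 1-byte ASCII. cp=U+0021
Byte[1]=C7: 2-byte lead, need 1 cont bytes. acc=0x7
Byte[2]=BD: continuation. acc=(acc<<6)|0x3D=0x1FD
Completed: cp=U+01FD (starts at byte 1)
Byte[3]=FA: INVALID lead byte (not 0xxx/110x/1110/11110)

Answer: 3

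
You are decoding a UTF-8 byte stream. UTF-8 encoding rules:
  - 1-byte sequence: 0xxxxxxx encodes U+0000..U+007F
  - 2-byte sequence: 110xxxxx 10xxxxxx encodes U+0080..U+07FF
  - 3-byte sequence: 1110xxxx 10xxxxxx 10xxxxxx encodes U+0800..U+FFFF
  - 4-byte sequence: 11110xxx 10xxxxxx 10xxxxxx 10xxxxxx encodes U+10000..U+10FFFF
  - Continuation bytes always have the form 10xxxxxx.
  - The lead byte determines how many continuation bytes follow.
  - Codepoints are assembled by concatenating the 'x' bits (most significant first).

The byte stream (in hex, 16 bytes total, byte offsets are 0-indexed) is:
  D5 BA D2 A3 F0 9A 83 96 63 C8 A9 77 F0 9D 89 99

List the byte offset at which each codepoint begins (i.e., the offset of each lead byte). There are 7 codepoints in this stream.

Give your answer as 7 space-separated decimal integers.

Byte[0]=D5: 2-byte lead, need 1 cont bytes. acc=0x15
Byte[1]=BA: continuation. acc=(acc<<6)|0x3A=0x57A
Completed: cp=U+057A (starts at byte 0)
Byte[2]=D2: 2-byte lead, need 1 cont bytes. acc=0x12
Byte[3]=A3: continuation. acc=(acc<<6)|0x23=0x4A3
Completed: cp=U+04A3 (starts at byte 2)
Byte[4]=F0: 4-byte lead, need 3 cont bytes. acc=0x0
Byte[5]=9A: continuation. acc=(acc<<6)|0x1A=0x1A
Byte[6]=83: continuation. acc=(acc<<6)|0x03=0x683
Byte[7]=96: continuation. acc=(acc<<6)|0x16=0x1A0D6
Completed: cp=U+1A0D6 (starts at byte 4)
Byte[8]=63: 1-byte ASCII. cp=U+0063
Byte[9]=C8: 2-byte lead, need 1 cont bytes. acc=0x8
Byte[10]=A9: continuation. acc=(acc<<6)|0x29=0x229
Completed: cp=U+0229 (starts at byte 9)
Byte[11]=77: 1-byte ASCII. cp=U+0077
Byte[12]=F0: 4-byte lead, need 3 cont bytes. acc=0x0
Byte[13]=9D: continuation. acc=(acc<<6)|0x1D=0x1D
Byte[14]=89: continuation. acc=(acc<<6)|0x09=0x749
Byte[15]=99: continuation. acc=(acc<<6)|0x19=0x1D259
Completed: cp=U+1D259 (starts at byte 12)

Answer: 0 2 4 8 9 11 12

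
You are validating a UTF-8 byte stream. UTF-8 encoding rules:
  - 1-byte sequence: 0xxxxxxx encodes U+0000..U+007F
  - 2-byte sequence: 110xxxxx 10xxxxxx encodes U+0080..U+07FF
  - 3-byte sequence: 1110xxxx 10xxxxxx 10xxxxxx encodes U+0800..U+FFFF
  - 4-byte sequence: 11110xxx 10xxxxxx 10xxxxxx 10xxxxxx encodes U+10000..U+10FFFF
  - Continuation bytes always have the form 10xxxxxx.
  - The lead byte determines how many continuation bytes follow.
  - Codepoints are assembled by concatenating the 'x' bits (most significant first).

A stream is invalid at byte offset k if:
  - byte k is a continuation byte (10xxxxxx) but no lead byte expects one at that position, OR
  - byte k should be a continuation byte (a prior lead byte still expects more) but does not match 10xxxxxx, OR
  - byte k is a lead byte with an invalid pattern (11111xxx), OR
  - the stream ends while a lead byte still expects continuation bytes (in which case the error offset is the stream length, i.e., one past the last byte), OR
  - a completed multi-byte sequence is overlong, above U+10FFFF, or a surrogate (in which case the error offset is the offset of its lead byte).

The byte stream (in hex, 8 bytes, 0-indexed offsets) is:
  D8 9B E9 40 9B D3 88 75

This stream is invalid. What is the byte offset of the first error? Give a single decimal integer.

Byte[0]=D8: 2-byte lead, need 1 cont bytes. acc=0x18
Byte[1]=9B: continuation. acc=(acc<<6)|0x1B=0x61B
Completed: cp=U+061B (starts at byte 0)
Byte[2]=E9: 3-byte lead, need 2 cont bytes. acc=0x9
Byte[3]=40: expected 10xxxxxx continuation. INVALID

Answer: 3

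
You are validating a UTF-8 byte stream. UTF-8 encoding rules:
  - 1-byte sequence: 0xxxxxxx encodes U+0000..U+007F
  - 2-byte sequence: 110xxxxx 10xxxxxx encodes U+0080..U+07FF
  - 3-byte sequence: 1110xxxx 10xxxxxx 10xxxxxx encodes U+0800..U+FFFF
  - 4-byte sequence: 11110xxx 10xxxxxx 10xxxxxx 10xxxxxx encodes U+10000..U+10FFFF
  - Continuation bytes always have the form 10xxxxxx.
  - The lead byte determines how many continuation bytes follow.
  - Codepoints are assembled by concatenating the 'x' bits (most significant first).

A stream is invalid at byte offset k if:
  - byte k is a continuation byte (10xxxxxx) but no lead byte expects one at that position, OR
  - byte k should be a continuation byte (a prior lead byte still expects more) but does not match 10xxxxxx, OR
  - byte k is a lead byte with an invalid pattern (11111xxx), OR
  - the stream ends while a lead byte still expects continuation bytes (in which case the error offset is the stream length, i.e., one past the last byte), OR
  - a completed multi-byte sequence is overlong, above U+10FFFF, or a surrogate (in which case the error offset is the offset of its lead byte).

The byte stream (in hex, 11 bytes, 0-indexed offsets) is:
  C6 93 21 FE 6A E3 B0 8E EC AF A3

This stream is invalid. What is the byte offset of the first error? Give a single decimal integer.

Answer: 3

Derivation:
Byte[0]=C6: 2-byte lead, need 1 cont bytes. acc=0x6
Byte[1]=93: continuation. acc=(acc<<6)|0x13=0x193
Completed: cp=U+0193 (starts at byte 0)
Byte[2]=21: 1-byte ASCII. cp=U+0021
Byte[3]=FE: INVALID lead byte (not 0xxx/110x/1110/11110)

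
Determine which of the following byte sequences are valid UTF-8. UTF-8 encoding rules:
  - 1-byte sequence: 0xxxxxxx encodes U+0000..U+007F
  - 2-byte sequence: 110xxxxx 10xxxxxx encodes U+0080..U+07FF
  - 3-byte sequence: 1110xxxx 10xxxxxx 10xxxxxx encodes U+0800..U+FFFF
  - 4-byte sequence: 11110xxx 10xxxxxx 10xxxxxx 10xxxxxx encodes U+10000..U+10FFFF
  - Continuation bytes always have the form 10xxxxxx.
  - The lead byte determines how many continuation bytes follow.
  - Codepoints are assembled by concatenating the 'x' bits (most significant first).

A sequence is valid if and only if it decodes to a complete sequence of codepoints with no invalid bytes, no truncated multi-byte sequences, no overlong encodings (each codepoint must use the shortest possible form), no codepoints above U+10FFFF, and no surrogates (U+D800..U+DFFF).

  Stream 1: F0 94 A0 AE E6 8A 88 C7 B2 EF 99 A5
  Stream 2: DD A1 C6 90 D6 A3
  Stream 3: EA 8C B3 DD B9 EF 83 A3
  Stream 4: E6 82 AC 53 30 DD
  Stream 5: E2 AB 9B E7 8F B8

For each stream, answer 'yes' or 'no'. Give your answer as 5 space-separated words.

Stream 1: decodes cleanly. VALID
Stream 2: decodes cleanly. VALID
Stream 3: decodes cleanly. VALID
Stream 4: error at byte offset 6. INVALID
Stream 5: decodes cleanly. VALID

Answer: yes yes yes no yes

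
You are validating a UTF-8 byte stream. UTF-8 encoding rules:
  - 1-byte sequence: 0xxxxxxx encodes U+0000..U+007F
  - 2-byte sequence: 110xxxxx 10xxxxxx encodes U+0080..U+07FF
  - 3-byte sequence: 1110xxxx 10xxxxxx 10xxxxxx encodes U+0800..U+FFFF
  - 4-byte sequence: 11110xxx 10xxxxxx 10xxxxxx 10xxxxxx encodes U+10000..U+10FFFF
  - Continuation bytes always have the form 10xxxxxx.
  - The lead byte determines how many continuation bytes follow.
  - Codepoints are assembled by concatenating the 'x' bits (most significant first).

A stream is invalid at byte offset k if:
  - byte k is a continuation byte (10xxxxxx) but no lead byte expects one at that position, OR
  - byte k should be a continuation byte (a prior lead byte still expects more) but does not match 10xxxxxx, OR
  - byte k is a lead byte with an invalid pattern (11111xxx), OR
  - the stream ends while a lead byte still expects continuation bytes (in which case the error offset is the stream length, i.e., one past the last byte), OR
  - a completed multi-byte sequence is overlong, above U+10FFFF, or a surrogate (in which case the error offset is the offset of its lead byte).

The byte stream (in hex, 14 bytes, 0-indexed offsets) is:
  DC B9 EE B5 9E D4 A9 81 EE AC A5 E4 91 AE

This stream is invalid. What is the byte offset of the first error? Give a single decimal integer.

Byte[0]=DC: 2-byte lead, need 1 cont bytes. acc=0x1C
Byte[1]=B9: continuation. acc=(acc<<6)|0x39=0x739
Completed: cp=U+0739 (starts at byte 0)
Byte[2]=EE: 3-byte lead, need 2 cont bytes. acc=0xE
Byte[3]=B5: continuation. acc=(acc<<6)|0x35=0x3B5
Byte[4]=9E: continuation. acc=(acc<<6)|0x1E=0xED5E
Completed: cp=U+ED5E (starts at byte 2)
Byte[5]=D4: 2-byte lead, need 1 cont bytes. acc=0x14
Byte[6]=A9: continuation. acc=(acc<<6)|0x29=0x529
Completed: cp=U+0529 (starts at byte 5)
Byte[7]=81: INVALID lead byte (not 0xxx/110x/1110/11110)

Answer: 7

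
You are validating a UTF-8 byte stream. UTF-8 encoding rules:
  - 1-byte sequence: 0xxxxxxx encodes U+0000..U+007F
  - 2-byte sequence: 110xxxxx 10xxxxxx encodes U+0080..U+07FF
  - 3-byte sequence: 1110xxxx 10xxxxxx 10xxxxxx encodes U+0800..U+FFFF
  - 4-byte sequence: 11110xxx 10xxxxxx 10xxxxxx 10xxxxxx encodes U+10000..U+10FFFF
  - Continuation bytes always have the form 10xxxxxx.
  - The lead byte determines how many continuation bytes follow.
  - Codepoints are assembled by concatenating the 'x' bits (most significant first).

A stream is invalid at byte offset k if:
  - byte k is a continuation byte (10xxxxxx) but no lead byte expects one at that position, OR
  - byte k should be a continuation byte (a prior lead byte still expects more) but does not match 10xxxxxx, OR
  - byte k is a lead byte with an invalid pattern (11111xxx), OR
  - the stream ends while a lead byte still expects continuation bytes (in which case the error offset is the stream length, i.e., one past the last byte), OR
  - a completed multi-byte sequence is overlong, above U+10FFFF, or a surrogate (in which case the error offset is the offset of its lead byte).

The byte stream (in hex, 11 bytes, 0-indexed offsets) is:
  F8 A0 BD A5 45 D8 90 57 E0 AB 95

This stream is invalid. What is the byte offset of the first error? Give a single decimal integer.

Answer: 0

Derivation:
Byte[0]=F8: INVALID lead byte (not 0xxx/110x/1110/11110)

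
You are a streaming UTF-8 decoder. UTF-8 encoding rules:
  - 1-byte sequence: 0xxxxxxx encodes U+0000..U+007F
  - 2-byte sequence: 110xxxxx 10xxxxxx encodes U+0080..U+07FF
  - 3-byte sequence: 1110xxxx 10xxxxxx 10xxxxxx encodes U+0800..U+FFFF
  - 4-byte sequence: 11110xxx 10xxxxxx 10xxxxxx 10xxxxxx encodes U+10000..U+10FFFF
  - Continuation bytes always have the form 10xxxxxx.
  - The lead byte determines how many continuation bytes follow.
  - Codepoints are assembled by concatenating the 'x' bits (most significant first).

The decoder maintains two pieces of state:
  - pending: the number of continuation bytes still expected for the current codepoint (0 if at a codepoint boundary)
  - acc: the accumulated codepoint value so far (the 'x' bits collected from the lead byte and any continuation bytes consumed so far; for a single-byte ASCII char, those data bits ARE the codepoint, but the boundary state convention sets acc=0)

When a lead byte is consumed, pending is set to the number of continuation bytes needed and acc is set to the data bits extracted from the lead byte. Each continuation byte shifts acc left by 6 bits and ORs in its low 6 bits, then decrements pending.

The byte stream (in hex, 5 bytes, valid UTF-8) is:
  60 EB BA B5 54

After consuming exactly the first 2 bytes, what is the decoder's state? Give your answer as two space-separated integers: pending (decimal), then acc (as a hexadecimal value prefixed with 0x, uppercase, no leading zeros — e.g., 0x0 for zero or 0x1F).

Byte[0]=60: 1-byte. pending=0, acc=0x0
Byte[1]=EB: 3-byte lead. pending=2, acc=0xB

Answer: 2 0xB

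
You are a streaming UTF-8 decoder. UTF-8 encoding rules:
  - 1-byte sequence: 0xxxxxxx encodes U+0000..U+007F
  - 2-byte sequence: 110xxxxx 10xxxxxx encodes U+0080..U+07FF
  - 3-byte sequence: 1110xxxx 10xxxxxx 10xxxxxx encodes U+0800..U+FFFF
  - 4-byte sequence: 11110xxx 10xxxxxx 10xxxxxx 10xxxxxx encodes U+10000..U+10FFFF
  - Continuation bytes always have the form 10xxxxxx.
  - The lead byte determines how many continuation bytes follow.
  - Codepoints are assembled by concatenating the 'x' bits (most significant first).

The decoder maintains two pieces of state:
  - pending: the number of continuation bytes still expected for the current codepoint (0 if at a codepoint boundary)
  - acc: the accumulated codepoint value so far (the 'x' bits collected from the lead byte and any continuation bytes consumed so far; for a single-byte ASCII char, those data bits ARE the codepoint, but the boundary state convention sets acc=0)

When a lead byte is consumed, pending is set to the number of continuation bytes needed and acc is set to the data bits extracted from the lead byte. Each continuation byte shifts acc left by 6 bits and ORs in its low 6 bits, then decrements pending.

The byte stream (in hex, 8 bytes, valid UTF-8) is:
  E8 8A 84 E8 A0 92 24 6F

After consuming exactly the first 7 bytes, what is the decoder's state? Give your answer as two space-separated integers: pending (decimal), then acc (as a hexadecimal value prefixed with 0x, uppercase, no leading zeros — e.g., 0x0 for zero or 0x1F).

Byte[0]=E8: 3-byte lead. pending=2, acc=0x8
Byte[1]=8A: continuation. acc=(acc<<6)|0x0A=0x20A, pending=1
Byte[2]=84: continuation. acc=(acc<<6)|0x04=0x8284, pending=0
Byte[3]=E8: 3-byte lead. pending=2, acc=0x8
Byte[4]=A0: continuation. acc=(acc<<6)|0x20=0x220, pending=1
Byte[5]=92: continuation. acc=(acc<<6)|0x12=0x8812, pending=0
Byte[6]=24: 1-byte. pending=0, acc=0x0

Answer: 0 0x0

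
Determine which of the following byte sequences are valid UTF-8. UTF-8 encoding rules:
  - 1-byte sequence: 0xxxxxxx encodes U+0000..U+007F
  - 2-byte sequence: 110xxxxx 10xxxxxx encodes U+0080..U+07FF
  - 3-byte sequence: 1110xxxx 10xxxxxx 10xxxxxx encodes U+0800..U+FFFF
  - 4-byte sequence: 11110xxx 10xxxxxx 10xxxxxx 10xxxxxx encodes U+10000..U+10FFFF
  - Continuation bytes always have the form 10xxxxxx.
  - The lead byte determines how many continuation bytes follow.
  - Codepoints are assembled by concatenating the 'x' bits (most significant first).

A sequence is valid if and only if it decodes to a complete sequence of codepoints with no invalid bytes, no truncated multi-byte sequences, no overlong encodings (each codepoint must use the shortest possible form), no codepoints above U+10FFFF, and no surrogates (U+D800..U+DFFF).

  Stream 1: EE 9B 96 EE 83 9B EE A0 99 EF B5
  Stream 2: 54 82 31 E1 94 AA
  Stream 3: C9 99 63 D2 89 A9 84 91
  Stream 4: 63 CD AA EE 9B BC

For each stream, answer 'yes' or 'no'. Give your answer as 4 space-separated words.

Answer: no no no yes

Derivation:
Stream 1: error at byte offset 11. INVALID
Stream 2: error at byte offset 1. INVALID
Stream 3: error at byte offset 5. INVALID
Stream 4: decodes cleanly. VALID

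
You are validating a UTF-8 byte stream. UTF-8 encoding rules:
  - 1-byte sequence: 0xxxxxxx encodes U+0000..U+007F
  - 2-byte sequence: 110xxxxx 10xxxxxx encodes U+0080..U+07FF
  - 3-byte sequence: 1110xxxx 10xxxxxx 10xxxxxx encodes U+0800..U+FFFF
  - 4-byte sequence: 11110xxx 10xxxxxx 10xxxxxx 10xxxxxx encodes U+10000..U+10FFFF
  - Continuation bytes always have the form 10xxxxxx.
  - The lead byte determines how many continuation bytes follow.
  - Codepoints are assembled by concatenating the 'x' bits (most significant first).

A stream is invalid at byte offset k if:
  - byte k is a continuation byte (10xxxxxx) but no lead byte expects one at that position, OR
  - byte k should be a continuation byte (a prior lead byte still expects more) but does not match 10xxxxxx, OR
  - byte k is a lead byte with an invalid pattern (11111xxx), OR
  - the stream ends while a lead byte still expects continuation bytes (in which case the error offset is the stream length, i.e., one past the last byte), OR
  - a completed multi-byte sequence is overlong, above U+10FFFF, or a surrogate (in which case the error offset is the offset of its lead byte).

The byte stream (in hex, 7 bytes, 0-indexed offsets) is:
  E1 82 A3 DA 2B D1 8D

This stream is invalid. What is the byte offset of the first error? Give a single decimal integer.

Answer: 4

Derivation:
Byte[0]=E1: 3-byte lead, need 2 cont bytes. acc=0x1
Byte[1]=82: continuation. acc=(acc<<6)|0x02=0x42
Byte[2]=A3: continuation. acc=(acc<<6)|0x23=0x10A3
Completed: cp=U+10A3 (starts at byte 0)
Byte[3]=DA: 2-byte lead, need 1 cont bytes. acc=0x1A
Byte[4]=2B: expected 10xxxxxx continuation. INVALID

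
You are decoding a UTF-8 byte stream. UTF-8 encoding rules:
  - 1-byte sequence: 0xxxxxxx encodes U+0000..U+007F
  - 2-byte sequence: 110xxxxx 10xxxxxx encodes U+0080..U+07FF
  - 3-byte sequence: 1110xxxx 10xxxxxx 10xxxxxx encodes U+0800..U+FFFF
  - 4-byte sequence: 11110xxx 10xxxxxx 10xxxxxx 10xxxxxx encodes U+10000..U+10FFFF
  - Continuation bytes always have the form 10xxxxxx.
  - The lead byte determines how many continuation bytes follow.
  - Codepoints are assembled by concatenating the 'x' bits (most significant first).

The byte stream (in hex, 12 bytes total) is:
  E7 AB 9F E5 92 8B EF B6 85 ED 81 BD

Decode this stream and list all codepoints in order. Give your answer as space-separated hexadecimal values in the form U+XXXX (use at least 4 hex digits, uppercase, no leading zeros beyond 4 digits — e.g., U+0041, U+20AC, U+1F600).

Answer: U+7ADF U+548B U+FD85 U+D07D

Derivation:
Byte[0]=E7: 3-byte lead, need 2 cont bytes. acc=0x7
Byte[1]=AB: continuation. acc=(acc<<6)|0x2B=0x1EB
Byte[2]=9F: continuation. acc=(acc<<6)|0x1F=0x7ADF
Completed: cp=U+7ADF (starts at byte 0)
Byte[3]=E5: 3-byte lead, need 2 cont bytes. acc=0x5
Byte[4]=92: continuation. acc=(acc<<6)|0x12=0x152
Byte[5]=8B: continuation. acc=(acc<<6)|0x0B=0x548B
Completed: cp=U+548B (starts at byte 3)
Byte[6]=EF: 3-byte lead, need 2 cont bytes. acc=0xF
Byte[7]=B6: continuation. acc=(acc<<6)|0x36=0x3F6
Byte[8]=85: continuation. acc=(acc<<6)|0x05=0xFD85
Completed: cp=U+FD85 (starts at byte 6)
Byte[9]=ED: 3-byte lead, need 2 cont bytes. acc=0xD
Byte[10]=81: continuation. acc=(acc<<6)|0x01=0x341
Byte[11]=BD: continuation. acc=(acc<<6)|0x3D=0xD07D
Completed: cp=U+D07D (starts at byte 9)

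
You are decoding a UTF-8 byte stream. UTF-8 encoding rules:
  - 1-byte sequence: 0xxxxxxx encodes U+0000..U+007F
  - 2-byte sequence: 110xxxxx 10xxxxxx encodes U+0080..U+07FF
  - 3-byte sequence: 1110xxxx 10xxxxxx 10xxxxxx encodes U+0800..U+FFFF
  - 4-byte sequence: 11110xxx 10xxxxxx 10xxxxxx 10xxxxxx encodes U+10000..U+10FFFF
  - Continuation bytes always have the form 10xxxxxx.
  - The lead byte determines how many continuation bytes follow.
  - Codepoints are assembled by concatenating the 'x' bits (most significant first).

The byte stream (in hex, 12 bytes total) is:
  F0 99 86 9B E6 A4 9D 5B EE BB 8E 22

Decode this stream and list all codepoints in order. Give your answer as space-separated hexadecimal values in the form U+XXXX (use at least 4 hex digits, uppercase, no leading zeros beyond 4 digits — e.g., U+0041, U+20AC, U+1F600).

Byte[0]=F0: 4-byte lead, need 3 cont bytes. acc=0x0
Byte[1]=99: continuation. acc=(acc<<6)|0x19=0x19
Byte[2]=86: continuation. acc=(acc<<6)|0x06=0x646
Byte[3]=9B: continuation. acc=(acc<<6)|0x1B=0x1919B
Completed: cp=U+1919B (starts at byte 0)
Byte[4]=E6: 3-byte lead, need 2 cont bytes. acc=0x6
Byte[5]=A4: continuation. acc=(acc<<6)|0x24=0x1A4
Byte[6]=9D: continuation. acc=(acc<<6)|0x1D=0x691D
Completed: cp=U+691D (starts at byte 4)
Byte[7]=5B: 1-byte ASCII. cp=U+005B
Byte[8]=EE: 3-byte lead, need 2 cont bytes. acc=0xE
Byte[9]=BB: continuation. acc=(acc<<6)|0x3B=0x3BB
Byte[10]=8E: continuation. acc=(acc<<6)|0x0E=0xEECE
Completed: cp=U+EECE (starts at byte 8)
Byte[11]=22: 1-byte ASCII. cp=U+0022

Answer: U+1919B U+691D U+005B U+EECE U+0022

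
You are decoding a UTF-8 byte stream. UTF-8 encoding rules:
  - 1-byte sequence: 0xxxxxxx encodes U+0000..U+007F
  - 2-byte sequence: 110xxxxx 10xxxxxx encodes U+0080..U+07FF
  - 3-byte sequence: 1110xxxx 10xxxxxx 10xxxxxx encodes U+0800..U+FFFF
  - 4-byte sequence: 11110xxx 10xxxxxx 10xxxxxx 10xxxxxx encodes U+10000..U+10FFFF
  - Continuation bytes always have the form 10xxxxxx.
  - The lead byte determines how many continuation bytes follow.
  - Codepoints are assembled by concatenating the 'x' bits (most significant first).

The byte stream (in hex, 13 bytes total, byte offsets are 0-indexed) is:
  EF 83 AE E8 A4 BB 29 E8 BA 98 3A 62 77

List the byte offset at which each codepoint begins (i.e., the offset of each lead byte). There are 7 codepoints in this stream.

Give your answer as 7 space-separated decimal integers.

Byte[0]=EF: 3-byte lead, need 2 cont bytes. acc=0xF
Byte[1]=83: continuation. acc=(acc<<6)|0x03=0x3C3
Byte[2]=AE: continuation. acc=(acc<<6)|0x2E=0xF0EE
Completed: cp=U+F0EE (starts at byte 0)
Byte[3]=E8: 3-byte lead, need 2 cont bytes. acc=0x8
Byte[4]=A4: continuation. acc=(acc<<6)|0x24=0x224
Byte[5]=BB: continuation. acc=(acc<<6)|0x3B=0x893B
Completed: cp=U+893B (starts at byte 3)
Byte[6]=29: 1-byte ASCII. cp=U+0029
Byte[7]=E8: 3-byte lead, need 2 cont bytes. acc=0x8
Byte[8]=BA: continuation. acc=(acc<<6)|0x3A=0x23A
Byte[9]=98: continuation. acc=(acc<<6)|0x18=0x8E98
Completed: cp=U+8E98 (starts at byte 7)
Byte[10]=3A: 1-byte ASCII. cp=U+003A
Byte[11]=62: 1-byte ASCII. cp=U+0062
Byte[12]=77: 1-byte ASCII. cp=U+0077

Answer: 0 3 6 7 10 11 12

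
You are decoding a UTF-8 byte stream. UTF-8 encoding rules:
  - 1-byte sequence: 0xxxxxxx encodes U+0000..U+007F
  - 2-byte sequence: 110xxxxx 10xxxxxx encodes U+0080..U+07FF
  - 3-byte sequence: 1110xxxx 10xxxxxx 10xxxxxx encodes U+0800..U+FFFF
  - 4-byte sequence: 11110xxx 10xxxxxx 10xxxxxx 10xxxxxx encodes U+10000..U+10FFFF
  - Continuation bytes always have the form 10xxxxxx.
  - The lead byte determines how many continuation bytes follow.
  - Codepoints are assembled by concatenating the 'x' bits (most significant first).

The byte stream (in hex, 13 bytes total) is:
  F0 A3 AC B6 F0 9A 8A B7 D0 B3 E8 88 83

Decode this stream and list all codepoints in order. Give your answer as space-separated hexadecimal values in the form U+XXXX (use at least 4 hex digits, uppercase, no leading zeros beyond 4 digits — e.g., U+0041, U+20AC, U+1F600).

Answer: U+23B36 U+1A2B7 U+0433 U+8203

Derivation:
Byte[0]=F0: 4-byte lead, need 3 cont bytes. acc=0x0
Byte[1]=A3: continuation. acc=(acc<<6)|0x23=0x23
Byte[2]=AC: continuation. acc=(acc<<6)|0x2C=0x8EC
Byte[3]=B6: continuation. acc=(acc<<6)|0x36=0x23B36
Completed: cp=U+23B36 (starts at byte 0)
Byte[4]=F0: 4-byte lead, need 3 cont bytes. acc=0x0
Byte[5]=9A: continuation. acc=(acc<<6)|0x1A=0x1A
Byte[6]=8A: continuation. acc=(acc<<6)|0x0A=0x68A
Byte[7]=B7: continuation. acc=(acc<<6)|0x37=0x1A2B7
Completed: cp=U+1A2B7 (starts at byte 4)
Byte[8]=D0: 2-byte lead, need 1 cont bytes. acc=0x10
Byte[9]=B3: continuation. acc=(acc<<6)|0x33=0x433
Completed: cp=U+0433 (starts at byte 8)
Byte[10]=E8: 3-byte lead, need 2 cont bytes. acc=0x8
Byte[11]=88: continuation. acc=(acc<<6)|0x08=0x208
Byte[12]=83: continuation. acc=(acc<<6)|0x03=0x8203
Completed: cp=U+8203 (starts at byte 10)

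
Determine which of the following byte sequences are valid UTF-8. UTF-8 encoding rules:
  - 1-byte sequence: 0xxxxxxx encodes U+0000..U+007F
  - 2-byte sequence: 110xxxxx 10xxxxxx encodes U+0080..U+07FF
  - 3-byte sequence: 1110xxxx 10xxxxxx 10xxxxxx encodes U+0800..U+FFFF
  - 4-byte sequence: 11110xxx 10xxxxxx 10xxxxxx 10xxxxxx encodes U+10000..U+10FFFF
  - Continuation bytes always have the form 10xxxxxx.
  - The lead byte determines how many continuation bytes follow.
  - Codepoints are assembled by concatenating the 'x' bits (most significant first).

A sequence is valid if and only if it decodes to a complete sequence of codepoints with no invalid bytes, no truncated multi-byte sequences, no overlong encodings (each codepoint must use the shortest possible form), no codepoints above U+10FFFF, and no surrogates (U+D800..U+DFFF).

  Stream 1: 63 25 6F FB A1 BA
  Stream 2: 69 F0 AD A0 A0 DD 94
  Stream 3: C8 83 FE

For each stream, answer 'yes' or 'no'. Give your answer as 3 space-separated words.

Stream 1: error at byte offset 3. INVALID
Stream 2: decodes cleanly. VALID
Stream 3: error at byte offset 2. INVALID

Answer: no yes no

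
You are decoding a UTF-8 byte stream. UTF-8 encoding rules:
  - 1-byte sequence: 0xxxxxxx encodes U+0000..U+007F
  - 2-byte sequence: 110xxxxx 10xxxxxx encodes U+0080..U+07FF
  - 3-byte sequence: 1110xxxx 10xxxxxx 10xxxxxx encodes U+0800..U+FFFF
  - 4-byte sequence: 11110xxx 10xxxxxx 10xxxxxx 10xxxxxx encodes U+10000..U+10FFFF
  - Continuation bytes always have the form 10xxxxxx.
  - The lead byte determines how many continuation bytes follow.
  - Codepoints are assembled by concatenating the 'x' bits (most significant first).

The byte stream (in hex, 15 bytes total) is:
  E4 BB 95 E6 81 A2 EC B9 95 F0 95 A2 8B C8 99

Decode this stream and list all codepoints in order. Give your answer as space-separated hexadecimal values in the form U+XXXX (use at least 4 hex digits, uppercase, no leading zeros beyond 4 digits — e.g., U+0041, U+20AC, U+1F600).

Byte[0]=E4: 3-byte lead, need 2 cont bytes. acc=0x4
Byte[1]=BB: continuation. acc=(acc<<6)|0x3B=0x13B
Byte[2]=95: continuation. acc=(acc<<6)|0x15=0x4ED5
Completed: cp=U+4ED5 (starts at byte 0)
Byte[3]=E6: 3-byte lead, need 2 cont bytes. acc=0x6
Byte[4]=81: continuation. acc=(acc<<6)|0x01=0x181
Byte[5]=A2: continuation. acc=(acc<<6)|0x22=0x6062
Completed: cp=U+6062 (starts at byte 3)
Byte[6]=EC: 3-byte lead, need 2 cont bytes. acc=0xC
Byte[7]=B9: continuation. acc=(acc<<6)|0x39=0x339
Byte[8]=95: continuation. acc=(acc<<6)|0x15=0xCE55
Completed: cp=U+CE55 (starts at byte 6)
Byte[9]=F0: 4-byte lead, need 3 cont bytes. acc=0x0
Byte[10]=95: continuation. acc=(acc<<6)|0x15=0x15
Byte[11]=A2: continuation. acc=(acc<<6)|0x22=0x562
Byte[12]=8B: continuation. acc=(acc<<6)|0x0B=0x1588B
Completed: cp=U+1588B (starts at byte 9)
Byte[13]=C8: 2-byte lead, need 1 cont bytes. acc=0x8
Byte[14]=99: continuation. acc=(acc<<6)|0x19=0x219
Completed: cp=U+0219 (starts at byte 13)

Answer: U+4ED5 U+6062 U+CE55 U+1588B U+0219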